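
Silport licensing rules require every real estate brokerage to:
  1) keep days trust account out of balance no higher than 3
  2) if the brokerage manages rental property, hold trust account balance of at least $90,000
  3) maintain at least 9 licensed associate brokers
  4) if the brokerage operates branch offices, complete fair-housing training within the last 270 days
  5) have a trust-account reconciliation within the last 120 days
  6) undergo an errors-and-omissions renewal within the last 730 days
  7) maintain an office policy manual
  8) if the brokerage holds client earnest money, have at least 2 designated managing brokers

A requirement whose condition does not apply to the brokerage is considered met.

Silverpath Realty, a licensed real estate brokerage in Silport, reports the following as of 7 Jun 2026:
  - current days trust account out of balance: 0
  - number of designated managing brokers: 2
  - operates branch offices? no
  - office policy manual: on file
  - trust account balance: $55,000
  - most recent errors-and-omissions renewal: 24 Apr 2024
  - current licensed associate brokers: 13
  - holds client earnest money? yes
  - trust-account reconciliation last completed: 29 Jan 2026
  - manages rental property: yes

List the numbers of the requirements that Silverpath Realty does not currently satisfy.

2, 5, 6

1. days trust account out of balance 0 ≤ 3 → met
2. condition 'manages rental property' holds; trust account balance $55,000 < $90,000 → not met
3. licensed associate brokers 13 ≥ 9 → met
4. condition 'operates branch offices' does not hold → requirement n/a → met
5. trust-account reconciliation 129 days ago vs limit 120 → not met
6. errors-and-omissions renewal 774 days ago vs limit 730 → not met
7. office policy manual present → met
8. condition 'holds client earnest money' holds; designated managing brokers 2 ≥ 2 → met
Not met: 2, 5, 6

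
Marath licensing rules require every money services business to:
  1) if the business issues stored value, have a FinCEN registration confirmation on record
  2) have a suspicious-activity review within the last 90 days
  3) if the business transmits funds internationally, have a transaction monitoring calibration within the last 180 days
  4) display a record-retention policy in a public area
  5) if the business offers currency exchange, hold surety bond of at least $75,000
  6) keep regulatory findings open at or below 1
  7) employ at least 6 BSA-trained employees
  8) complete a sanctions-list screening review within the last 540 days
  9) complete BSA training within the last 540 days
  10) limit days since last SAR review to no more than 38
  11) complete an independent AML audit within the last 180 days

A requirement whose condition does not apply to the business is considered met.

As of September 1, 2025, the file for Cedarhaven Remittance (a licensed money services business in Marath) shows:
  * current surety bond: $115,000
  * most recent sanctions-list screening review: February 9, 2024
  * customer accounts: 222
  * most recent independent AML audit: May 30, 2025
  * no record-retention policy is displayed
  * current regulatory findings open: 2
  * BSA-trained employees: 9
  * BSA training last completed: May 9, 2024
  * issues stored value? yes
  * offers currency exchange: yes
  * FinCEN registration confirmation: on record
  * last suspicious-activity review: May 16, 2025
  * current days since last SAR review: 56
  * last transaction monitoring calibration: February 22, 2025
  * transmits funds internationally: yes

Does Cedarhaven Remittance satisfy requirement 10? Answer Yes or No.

No

10. days since last SAR review 56 > 38 → not met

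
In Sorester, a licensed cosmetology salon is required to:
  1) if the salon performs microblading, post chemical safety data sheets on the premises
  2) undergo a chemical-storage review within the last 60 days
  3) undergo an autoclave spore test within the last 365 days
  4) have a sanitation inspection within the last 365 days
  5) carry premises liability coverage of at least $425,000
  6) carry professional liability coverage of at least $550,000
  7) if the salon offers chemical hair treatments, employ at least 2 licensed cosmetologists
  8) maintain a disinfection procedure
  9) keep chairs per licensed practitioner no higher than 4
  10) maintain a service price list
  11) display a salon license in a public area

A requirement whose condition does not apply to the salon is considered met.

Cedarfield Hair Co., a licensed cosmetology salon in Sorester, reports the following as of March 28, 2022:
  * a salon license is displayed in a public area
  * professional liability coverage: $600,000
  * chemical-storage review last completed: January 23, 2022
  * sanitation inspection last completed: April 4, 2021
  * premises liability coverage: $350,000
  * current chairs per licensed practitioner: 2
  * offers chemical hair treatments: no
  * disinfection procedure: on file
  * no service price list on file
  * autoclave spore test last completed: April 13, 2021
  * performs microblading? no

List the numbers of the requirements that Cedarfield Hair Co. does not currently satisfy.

2, 5, 10

1. condition 'performs microblading' does not hold → requirement n/a → met
2. chemical-storage review 64 days ago vs limit 60 → not met
3. autoclave spore test 349 days ago vs limit 365 → met
4. sanitation inspection 358 days ago vs limit 365 → met
5. premises liability coverage $350,000 < $425,000 → not met
6. professional liability coverage $600,000 ≥ $550,000 → met
7. condition 'offers chemical hair treatments' does not hold → requirement n/a → met
8. disinfection procedure present → met
9. chairs per licensed practitioner 2 ≤ 4 → met
10. service price list absent → not met
11. salon license present → met
Not met: 2, 5, 10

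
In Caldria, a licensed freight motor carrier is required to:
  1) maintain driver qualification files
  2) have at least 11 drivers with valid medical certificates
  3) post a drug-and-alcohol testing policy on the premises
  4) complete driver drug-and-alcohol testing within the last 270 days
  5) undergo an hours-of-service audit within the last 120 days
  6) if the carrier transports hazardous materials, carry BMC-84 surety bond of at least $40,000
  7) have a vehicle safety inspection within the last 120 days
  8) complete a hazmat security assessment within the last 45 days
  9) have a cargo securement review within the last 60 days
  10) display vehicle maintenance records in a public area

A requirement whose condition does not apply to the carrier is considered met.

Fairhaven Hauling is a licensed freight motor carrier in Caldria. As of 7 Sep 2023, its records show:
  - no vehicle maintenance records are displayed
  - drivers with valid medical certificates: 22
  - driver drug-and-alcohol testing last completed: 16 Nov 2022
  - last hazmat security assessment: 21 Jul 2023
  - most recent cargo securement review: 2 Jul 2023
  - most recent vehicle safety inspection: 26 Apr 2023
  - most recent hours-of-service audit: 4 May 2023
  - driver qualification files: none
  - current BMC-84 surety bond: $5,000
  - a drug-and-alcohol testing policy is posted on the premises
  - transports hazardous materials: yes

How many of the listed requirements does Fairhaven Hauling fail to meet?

1. driver qualification files absent → not met
2. drivers with valid medical certificates 22 ≥ 11 → met
3. drug-and-alcohol testing policy present → met
4. driver drug-and-alcohol testing 295 days ago vs limit 270 → not met
5. hours-of-service audit 126 days ago vs limit 120 → not met
6. condition 'transports hazardous materials' holds; BMC-84 surety bond $5,000 < $40,000 → not met
7. vehicle safety inspection 134 days ago vs limit 120 → not met
8. hazmat security assessment 48 days ago vs limit 45 → not met
9. cargo securement review 67 days ago vs limit 60 → not met
10. vehicle maintenance records absent → not met
Not met: 8 of 10

8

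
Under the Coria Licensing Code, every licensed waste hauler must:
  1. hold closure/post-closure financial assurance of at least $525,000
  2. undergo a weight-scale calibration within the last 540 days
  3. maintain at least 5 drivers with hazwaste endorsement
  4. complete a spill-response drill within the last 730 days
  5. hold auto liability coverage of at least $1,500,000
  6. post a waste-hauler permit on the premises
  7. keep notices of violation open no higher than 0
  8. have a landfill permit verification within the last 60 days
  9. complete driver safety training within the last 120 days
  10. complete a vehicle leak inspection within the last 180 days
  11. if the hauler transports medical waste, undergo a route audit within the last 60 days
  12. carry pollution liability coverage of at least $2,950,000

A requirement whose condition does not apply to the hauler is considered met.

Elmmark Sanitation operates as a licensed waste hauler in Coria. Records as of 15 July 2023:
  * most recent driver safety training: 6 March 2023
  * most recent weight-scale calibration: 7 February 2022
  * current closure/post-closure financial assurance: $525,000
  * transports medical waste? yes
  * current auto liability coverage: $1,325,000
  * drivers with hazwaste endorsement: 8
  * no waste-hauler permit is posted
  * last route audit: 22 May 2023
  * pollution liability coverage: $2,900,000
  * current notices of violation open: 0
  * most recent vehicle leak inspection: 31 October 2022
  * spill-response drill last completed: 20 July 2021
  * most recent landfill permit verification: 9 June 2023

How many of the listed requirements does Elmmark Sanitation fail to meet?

1. closure/post-closure financial assurance $525,000 ≥ $525,000 → met
2. weight-scale calibration 523 days ago vs limit 540 → met
3. drivers with hazwaste endorsement 8 ≥ 5 → met
4. spill-response drill 725 days ago vs limit 730 → met
5. auto liability coverage $1,325,000 < $1,500,000 → not met
6. waste-hauler permit absent → not met
7. notices of violation open 0 ≤ 0 → met
8. landfill permit verification 36 days ago vs limit 60 → met
9. driver safety training 131 days ago vs limit 120 → not met
10. vehicle leak inspection 257 days ago vs limit 180 → not met
11. condition 'transports medical waste' holds; route audit 54 days ago vs limit 60 → met
12. pollution liability coverage $2,900,000 < $2,950,000 → not met
Not met: 5 of 12

5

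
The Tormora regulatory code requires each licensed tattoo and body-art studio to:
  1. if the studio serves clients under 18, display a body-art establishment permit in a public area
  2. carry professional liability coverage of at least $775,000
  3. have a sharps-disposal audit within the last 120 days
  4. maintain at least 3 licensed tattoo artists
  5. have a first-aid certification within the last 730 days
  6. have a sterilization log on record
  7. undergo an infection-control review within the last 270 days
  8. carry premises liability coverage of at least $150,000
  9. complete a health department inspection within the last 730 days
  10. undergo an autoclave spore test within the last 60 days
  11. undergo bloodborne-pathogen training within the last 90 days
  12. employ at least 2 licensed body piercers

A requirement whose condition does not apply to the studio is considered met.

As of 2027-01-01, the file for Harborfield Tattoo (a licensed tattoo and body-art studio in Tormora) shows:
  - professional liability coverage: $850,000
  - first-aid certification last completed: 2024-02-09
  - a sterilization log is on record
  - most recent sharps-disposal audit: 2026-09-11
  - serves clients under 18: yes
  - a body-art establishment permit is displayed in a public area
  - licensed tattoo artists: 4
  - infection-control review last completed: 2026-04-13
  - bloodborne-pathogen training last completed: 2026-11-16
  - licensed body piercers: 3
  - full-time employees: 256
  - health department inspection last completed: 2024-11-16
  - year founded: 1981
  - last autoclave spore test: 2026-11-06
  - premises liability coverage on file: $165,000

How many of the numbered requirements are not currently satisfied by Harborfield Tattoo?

2

1. condition 'serves clients under 18' holds; body-art establishment permit present → met
2. professional liability coverage $850,000 ≥ $775,000 → met
3. sharps-disposal audit 112 days ago vs limit 120 → met
4. licensed tattoo artists 4 ≥ 3 → met
5. first-aid certification 1057 days ago vs limit 730 → not met
6. sterilization log present → met
7. infection-control review 263 days ago vs limit 270 → met
8. premises liability coverage $165,000 ≥ $150,000 → met
9. health department inspection 776 days ago vs limit 730 → not met
10. autoclave spore test 56 days ago vs limit 60 → met
11. bloodborne-pathogen training 46 days ago vs limit 90 → met
12. licensed body piercers 3 ≥ 2 → met
Not met: 2 of 12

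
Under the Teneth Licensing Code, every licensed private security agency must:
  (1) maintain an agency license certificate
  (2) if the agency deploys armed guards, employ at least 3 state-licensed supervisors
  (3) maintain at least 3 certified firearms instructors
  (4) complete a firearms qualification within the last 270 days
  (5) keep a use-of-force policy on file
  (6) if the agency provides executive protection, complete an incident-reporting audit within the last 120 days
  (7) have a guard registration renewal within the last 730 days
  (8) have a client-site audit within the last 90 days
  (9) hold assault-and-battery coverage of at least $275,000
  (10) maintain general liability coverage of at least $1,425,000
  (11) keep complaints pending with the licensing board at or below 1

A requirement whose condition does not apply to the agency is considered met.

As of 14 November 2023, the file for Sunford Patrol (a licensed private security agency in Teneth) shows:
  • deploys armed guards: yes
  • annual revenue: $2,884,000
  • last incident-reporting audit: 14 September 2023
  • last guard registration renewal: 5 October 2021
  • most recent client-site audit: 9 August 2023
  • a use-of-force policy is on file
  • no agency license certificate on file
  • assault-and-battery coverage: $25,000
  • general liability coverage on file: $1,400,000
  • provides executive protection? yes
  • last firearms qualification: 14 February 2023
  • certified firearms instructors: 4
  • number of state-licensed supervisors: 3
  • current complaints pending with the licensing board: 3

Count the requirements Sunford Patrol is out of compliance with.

1. agency license certificate absent → not met
2. condition 'deploys armed guards' holds; state-licensed supervisors 3 ≥ 3 → met
3. certified firearms instructors 4 ≥ 3 → met
4. firearms qualification 273 days ago vs limit 270 → not met
5. use-of-force policy present → met
6. condition 'provides executive protection' holds; incident-reporting audit 61 days ago vs limit 120 → met
7. guard registration renewal 770 days ago vs limit 730 → not met
8. client-site audit 97 days ago vs limit 90 → not met
9. assault-and-battery coverage $25,000 < $275,000 → not met
10. general liability coverage $1,400,000 < $1,425,000 → not met
11. complaints pending with the licensing board 3 > 1 → not met
Not met: 7 of 11

7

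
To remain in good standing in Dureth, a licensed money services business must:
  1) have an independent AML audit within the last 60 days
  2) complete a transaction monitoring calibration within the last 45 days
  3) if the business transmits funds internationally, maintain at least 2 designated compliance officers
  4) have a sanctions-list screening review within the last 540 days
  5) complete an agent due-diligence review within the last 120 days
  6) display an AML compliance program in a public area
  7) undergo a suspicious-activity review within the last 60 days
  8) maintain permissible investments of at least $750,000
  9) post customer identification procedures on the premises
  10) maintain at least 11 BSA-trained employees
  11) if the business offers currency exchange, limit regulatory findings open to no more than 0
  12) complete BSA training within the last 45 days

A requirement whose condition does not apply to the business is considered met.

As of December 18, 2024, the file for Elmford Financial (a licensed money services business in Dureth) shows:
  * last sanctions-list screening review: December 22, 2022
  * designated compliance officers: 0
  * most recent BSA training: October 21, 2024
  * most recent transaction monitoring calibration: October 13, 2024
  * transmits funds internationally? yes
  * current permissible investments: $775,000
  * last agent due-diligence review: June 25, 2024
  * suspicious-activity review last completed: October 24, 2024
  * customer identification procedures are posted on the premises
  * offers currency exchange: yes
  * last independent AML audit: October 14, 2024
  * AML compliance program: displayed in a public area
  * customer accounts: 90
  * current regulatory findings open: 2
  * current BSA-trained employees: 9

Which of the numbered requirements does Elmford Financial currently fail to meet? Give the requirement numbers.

1, 2, 3, 4, 5, 10, 11, 12

1. independent AML audit 65 days ago vs limit 60 → not met
2. transaction monitoring calibration 66 days ago vs limit 45 → not met
3. condition 'transmits funds internationally' holds; designated compliance officers 0 < 2 → not met
4. sanctions-list screening review 727 days ago vs limit 540 → not met
5. agent due-diligence review 176 days ago vs limit 120 → not met
6. AML compliance program present → met
7. suspicious-activity review 55 days ago vs limit 60 → met
8. permissible investments $775,000 ≥ $750,000 → met
9. customer identification procedures present → met
10. BSA-trained employees 9 < 11 → not met
11. condition 'offers currency exchange' holds; regulatory findings open 2 > 0 → not met
12. BSA training 58 days ago vs limit 45 → not met
Not met: 1, 2, 3, 4, 5, 10, 11, 12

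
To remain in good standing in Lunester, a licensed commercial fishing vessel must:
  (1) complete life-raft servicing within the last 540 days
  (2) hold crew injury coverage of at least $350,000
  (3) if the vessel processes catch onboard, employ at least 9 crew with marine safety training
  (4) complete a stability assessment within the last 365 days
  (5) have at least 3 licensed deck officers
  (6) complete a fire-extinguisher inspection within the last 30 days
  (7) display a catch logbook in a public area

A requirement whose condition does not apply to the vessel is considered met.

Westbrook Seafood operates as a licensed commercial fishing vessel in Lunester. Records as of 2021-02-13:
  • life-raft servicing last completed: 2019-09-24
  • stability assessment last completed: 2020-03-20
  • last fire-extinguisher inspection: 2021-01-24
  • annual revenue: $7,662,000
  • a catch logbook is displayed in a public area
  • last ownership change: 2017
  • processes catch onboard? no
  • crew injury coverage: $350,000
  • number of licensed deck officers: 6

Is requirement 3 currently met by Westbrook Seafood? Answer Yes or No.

3. condition 'processes catch onboard' does not hold → requirement n/a → met

Yes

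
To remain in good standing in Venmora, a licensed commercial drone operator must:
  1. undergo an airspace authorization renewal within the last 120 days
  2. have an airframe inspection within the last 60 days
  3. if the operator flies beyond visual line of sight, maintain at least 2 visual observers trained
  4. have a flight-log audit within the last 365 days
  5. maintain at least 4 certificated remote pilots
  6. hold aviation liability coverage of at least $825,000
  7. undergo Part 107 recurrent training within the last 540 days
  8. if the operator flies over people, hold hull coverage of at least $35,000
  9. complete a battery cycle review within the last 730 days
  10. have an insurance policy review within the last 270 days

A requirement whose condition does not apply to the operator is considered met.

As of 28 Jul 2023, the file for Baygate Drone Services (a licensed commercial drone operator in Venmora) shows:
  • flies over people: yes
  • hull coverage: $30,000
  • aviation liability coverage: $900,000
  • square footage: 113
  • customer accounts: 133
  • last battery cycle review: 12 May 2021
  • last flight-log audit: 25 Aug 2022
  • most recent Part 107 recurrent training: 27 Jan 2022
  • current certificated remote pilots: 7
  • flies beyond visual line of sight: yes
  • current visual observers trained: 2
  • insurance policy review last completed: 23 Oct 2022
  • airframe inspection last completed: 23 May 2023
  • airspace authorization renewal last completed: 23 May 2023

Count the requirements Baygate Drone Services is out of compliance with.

5

1. airspace authorization renewal 66 days ago vs limit 120 → met
2. airframe inspection 66 days ago vs limit 60 → not met
3. condition 'flies beyond visual line of sight' holds; visual observers trained 2 ≥ 2 → met
4. flight-log audit 337 days ago vs limit 365 → met
5. certificated remote pilots 7 ≥ 4 → met
6. aviation liability coverage $900,000 ≥ $825,000 → met
7. Part 107 recurrent training 547 days ago vs limit 540 → not met
8. condition 'flies over people' holds; hull coverage $30,000 < $35,000 → not met
9. battery cycle review 807 days ago vs limit 730 → not met
10. insurance policy review 278 days ago vs limit 270 → not met
Not met: 5 of 10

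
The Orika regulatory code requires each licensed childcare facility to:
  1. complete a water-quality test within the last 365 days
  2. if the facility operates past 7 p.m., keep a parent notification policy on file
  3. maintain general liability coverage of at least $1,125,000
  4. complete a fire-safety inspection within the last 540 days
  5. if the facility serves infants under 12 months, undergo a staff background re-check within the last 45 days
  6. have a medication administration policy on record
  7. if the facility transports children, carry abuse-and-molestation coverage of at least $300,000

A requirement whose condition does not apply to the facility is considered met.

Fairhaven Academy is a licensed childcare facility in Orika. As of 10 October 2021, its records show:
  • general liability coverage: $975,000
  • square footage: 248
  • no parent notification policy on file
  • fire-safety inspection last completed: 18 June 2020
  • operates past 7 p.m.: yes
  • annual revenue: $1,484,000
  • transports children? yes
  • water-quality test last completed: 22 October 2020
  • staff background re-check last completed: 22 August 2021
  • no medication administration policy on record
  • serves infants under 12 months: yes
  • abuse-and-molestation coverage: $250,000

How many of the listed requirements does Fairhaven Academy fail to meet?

1. water-quality test 353 days ago vs limit 365 → met
2. condition 'operates past 7 p.m.' holds; parent notification policy absent → not met
3. general liability coverage $975,000 < $1,125,000 → not met
4. fire-safety inspection 479 days ago vs limit 540 → met
5. condition 'serves infants under 12 months' holds; staff background re-check 49 days ago vs limit 45 → not met
6. medication administration policy absent → not met
7. condition 'transports children' holds; abuse-and-molestation coverage $250,000 < $300,000 → not met
Not met: 5 of 7

5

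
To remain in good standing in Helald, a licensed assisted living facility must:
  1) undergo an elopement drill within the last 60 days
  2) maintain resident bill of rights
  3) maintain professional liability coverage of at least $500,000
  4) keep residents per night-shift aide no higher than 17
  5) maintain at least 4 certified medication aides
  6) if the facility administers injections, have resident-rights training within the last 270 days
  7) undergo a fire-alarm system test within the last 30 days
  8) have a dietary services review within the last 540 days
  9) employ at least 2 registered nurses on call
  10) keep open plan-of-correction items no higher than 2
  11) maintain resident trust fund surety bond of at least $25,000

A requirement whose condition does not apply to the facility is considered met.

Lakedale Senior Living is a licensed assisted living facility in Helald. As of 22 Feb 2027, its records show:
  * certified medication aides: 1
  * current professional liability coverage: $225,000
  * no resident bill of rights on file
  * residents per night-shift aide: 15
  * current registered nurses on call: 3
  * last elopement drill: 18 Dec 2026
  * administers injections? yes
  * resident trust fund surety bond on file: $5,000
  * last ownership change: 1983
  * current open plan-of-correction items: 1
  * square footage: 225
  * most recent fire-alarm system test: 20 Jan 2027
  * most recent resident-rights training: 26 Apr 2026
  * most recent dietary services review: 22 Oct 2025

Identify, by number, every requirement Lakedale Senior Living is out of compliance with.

1. elopement drill 66 days ago vs limit 60 → not met
2. resident bill of rights absent → not met
3. professional liability coverage $225,000 < $500,000 → not met
4. residents per night-shift aide 15 ≤ 17 → met
5. certified medication aides 1 < 4 → not met
6. condition 'administers injections' holds; resident-rights training 302 days ago vs limit 270 → not met
7. fire-alarm system test 33 days ago vs limit 30 → not met
8. dietary services review 488 days ago vs limit 540 → met
9. registered nurses on call 3 ≥ 2 → met
10. open plan-of-correction items 1 ≤ 2 → met
11. resident trust fund surety bond $5,000 < $25,000 → not met
Not met: 1, 2, 3, 5, 6, 7, 11

1, 2, 3, 5, 6, 7, 11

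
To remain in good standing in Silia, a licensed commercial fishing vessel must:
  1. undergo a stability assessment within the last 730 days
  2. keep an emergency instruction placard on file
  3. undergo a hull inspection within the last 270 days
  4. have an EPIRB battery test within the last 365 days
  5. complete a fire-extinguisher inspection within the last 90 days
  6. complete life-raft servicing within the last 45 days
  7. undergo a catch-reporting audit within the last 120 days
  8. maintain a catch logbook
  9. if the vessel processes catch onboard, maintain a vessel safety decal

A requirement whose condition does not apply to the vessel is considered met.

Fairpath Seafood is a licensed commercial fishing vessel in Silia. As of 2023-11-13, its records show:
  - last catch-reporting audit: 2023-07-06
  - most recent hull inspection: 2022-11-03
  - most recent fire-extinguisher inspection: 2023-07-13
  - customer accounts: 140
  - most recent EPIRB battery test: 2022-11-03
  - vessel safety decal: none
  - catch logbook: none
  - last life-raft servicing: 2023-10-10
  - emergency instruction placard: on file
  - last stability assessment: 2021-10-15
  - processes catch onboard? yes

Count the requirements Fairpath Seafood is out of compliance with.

7

1. stability assessment 759 days ago vs limit 730 → not met
2. emergency instruction placard present → met
3. hull inspection 375 days ago vs limit 270 → not met
4. EPIRB battery test 375 days ago vs limit 365 → not met
5. fire-extinguisher inspection 123 days ago vs limit 90 → not met
6. life-raft servicing 34 days ago vs limit 45 → met
7. catch-reporting audit 130 days ago vs limit 120 → not met
8. catch logbook absent → not met
9. condition 'processes catch onboard' holds; vessel safety decal absent → not met
Not met: 7 of 9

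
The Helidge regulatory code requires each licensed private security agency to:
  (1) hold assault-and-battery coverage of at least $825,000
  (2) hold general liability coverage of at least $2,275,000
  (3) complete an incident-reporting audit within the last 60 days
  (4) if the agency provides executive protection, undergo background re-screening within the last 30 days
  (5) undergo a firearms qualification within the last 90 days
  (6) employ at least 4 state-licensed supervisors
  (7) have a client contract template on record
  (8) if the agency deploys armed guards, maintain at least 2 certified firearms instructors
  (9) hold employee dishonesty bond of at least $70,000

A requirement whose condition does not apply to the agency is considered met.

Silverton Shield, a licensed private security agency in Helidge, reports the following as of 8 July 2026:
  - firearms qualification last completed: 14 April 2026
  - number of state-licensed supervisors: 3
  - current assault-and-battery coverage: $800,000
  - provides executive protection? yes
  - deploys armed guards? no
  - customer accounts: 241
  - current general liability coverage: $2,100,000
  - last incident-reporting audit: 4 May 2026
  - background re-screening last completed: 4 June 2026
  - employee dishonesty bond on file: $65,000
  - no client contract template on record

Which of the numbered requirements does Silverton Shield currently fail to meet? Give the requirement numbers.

1, 2, 3, 4, 6, 7, 9

1. assault-and-battery coverage $800,000 < $825,000 → not met
2. general liability coverage $2,100,000 < $2,275,000 → not met
3. incident-reporting audit 65 days ago vs limit 60 → not met
4. condition 'provides executive protection' holds; background re-screening 34 days ago vs limit 30 → not met
5. firearms qualification 85 days ago vs limit 90 → met
6. state-licensed supervisors 3 < 4 → not met
7. client contract template absent → not met
8. condition 'deploys armed guards' does not hold → requirement n/a → met
9. employee dishonesty bond $65,000 < $70,000 → not met
Not met: 1, 2, 3, 4, 6, 7, 9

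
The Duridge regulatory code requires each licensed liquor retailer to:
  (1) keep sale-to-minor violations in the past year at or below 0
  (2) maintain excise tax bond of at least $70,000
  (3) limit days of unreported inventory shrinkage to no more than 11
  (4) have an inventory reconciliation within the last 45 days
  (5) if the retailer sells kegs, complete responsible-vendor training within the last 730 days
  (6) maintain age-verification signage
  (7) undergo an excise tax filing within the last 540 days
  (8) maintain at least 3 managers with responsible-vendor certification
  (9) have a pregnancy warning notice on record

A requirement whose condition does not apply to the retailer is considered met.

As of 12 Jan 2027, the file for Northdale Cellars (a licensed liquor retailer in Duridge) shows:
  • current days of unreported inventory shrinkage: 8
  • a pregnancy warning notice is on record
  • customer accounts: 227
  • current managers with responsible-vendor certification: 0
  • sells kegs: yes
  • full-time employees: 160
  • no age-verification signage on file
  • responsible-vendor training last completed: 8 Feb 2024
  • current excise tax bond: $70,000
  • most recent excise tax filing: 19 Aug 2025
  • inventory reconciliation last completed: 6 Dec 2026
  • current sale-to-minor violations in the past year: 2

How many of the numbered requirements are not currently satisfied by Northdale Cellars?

1. sale-to-minor violations in the past year 2 > 0 → not met
2. excise tax bond $70,000 ≥ $70,000 → met
3. days of unreported inventory shrinkage 8 ≤ 11 → met
4. inventory reconciliation 37 days ago vs limit 45 → met
5. condition 'sells kegs' holds; responsible-vendor training 1069 days ago vs limit 730 → not met
6. age-verification signage absent → not met
7. excise tax filing 511 days ago vs limit 540 → met
8. managers with responsible-vendor certification 0 < 3 → not met
9. pregnancy warning notice present → met
Not met: 4 of 9

4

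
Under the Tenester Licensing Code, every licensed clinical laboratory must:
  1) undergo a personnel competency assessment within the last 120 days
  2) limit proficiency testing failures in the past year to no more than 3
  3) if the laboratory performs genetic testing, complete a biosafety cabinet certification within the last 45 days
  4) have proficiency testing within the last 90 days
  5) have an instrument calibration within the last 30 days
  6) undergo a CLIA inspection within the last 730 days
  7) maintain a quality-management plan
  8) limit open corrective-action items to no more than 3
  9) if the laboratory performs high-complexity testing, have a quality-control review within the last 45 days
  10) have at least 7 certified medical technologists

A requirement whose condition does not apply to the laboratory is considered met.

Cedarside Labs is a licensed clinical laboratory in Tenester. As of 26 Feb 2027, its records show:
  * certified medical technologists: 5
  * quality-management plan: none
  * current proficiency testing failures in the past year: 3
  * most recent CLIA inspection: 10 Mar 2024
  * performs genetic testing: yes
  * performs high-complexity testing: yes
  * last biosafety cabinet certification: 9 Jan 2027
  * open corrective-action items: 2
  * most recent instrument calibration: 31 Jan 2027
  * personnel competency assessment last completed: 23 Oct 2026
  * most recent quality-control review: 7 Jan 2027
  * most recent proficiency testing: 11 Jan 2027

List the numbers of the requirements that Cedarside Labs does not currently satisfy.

1, 3, 6, 7, 9, 10

1. personnel competency assessment 126 days ago vs limit 120 → not met
2. proficiency testing failures in the past year 3 ≤ 3 → met
3. condition 'performs genetic testing' holds; biosafety cabinet certification 48 days ago vs limit 45 → not met
4. proficiency testing 46 days ago vs limit 90 → met
5. instrument calibration 26 days ago vs limit 30 → met
6. CLIA inspection 1083 days ago vs limit 730 → not met
7. quality-management plan absent → not met
8. open corrective-action items 2 ≤ 3 → met
9. condition 'performs high-complexity testing' holds; quality-control review 50 days ago vs limit 45 → not met
10. certified medical technologists 5 < 7 → not met
Not met: 1, 3, 6, 7, 9, 10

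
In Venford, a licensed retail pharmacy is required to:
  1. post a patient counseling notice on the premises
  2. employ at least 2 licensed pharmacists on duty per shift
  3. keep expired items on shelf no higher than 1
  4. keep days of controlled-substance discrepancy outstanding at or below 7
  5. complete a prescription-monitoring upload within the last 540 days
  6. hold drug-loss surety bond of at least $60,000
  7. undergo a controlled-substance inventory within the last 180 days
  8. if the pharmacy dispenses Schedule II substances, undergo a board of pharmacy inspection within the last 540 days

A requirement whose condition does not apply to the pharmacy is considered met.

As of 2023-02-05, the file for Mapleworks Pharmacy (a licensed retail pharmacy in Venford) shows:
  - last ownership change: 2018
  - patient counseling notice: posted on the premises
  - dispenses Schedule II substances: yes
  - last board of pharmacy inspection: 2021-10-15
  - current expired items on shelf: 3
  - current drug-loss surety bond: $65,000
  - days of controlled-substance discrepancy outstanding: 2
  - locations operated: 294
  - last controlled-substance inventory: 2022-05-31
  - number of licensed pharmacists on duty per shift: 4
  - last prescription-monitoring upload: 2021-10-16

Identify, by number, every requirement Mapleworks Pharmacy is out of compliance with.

1. patient counseling notice present → met
2. licensed pharmacists on duty per shift 4 ≥ 2 → met
3. expired items on shelf 3 > 1 → not met
4. days of controlled-substance discrepancy outstanding 2 ≤ 7 → met
5. prescription-monitoring upload 477 days ago vs limit 540 → met
6. drug-loss surety bond $65,000 ≥ $60,000 → met
7. controlled-substance inventory 250 days ago vs limit 180 → not met
8. condition 'dispenses Schedule II substances' holds; board of pharmacy inspection 478 days ago vs limit 540 → met
Not met: 3, 7

3, 7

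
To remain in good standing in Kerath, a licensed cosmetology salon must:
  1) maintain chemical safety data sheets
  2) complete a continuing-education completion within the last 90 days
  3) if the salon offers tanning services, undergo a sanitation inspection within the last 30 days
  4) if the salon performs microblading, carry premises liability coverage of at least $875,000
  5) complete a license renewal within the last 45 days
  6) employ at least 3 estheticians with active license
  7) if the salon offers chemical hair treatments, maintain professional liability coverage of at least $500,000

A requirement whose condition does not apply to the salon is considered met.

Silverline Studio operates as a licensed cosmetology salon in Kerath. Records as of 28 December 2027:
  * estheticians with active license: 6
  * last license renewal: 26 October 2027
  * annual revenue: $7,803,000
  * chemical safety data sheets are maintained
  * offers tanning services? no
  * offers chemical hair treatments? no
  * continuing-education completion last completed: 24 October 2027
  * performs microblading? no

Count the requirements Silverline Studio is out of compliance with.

1

1. chemical safety data sheets present → met
2. continuing-education completion 65 days ago vs limit 90 → met
3. condition 'offers tanning services' does not hold → requirement n/a → met
4. condition 'performs microblading' does not hold → requirement n/a → met
5. license renewal 63 days ago vs limit 45 → not met
6. estheticians with active license 6 ≥ 3 → met
7. condition 'offers chemical hair treatments' does not hold → requirement n/a → met
Not met: 1 of 7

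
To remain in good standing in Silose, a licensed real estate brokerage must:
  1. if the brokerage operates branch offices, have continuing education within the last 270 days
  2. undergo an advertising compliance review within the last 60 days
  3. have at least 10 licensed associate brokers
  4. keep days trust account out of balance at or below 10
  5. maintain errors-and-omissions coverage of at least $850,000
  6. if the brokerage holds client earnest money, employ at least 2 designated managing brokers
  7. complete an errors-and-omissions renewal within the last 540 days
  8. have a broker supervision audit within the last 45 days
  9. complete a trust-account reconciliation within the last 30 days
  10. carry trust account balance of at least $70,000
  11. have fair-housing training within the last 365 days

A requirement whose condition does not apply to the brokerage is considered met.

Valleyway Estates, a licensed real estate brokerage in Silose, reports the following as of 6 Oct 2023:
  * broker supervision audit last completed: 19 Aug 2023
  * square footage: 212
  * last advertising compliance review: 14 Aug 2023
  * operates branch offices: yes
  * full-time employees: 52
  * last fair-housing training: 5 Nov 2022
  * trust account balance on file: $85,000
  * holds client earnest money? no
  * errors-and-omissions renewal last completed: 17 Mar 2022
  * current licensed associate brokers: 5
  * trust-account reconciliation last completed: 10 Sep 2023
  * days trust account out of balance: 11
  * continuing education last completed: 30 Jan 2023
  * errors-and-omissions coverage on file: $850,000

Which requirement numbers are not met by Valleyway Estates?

1. condition 'operates branch offices' holds; continuing education 249 days ago vs limit 270 → met
2. advertising compliance review 53 days ago vs limit 60 → met
3. licensed associate brokers 5 < 10 → not met
4. days trust account out of balance 11 > 10 → not met
5. errors-and-omissions coverage $850,000 ≥ $850,000 → met
6. condition 'holds client earnest money' does not hold → requirement n/a → met
7. errors-and-omissions renewal 568 days ago vs limit 540 → not met
8. broker supervision audit 48 days ago vs limit 45 → not met
9. trust-account reconciliation 26 days ago vs limit 30 → met
10. trust account balance $85,000 ≥ $70,000 → met
11. fair-housing training 335 days ago vs limit 365 → met
Not met: 3, 4, 7, 8

3, 4, 7, 8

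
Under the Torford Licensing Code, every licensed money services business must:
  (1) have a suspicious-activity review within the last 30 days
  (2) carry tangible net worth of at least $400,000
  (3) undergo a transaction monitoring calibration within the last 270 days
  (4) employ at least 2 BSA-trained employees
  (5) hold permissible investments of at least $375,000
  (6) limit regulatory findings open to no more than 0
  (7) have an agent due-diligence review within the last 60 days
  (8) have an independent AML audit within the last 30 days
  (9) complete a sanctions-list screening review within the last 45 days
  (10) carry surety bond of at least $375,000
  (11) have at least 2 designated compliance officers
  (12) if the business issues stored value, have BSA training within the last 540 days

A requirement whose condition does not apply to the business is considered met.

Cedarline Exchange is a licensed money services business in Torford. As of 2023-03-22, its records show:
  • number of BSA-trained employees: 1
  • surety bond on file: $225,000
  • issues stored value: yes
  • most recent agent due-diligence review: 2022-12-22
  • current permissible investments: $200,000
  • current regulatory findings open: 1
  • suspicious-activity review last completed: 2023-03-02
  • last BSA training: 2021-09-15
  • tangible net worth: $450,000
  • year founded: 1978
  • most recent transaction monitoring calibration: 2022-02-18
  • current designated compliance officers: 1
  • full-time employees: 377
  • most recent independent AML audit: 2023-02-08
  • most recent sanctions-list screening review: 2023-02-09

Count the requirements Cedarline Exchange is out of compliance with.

1. suspicious-activity review 20 days ago vs limit 30 → met
2. tangible net worth $450,000 ≥ $400,000 → met
3. transaction monitoring calibration 397 days ago vs limit 270 → not met
4. BSA-trained employees 1 < 2 → not met
5. permissible investments $200,000 < $375,000 → not met
6. regulatory findings open 1 > 0 → not met
7. agent due-diligence review 90 days ago vs limit 60 → not met
8. independent AML audit 42 days ago vs limit 30 → not met
9. sanctions-list screening review 41 days ago vs limit 45 → met
10. surety bond $225,000 < $375,000 → not met
11. designated compliance officers 1 < 2 → not met
12. condition 'issues stored value' holds; BSA training 553 days ago vs limit 540 → not met
Not met: 9 of 12

9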